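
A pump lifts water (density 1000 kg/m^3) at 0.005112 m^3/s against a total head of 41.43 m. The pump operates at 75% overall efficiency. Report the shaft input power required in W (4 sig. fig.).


Approach: apply hydraulic power then efficiency conversion, P = rho*g*Q*H; P_in = P/eta.
Step 1 — hydraulic power (P = rho*g*Q*H):
  P = 1000 * 9.81 * 0.005112 * 41.43 = 2077.66 W
Step 2 — input power: P_in = P/eta = 2077.66 / 0.75 = 2770 W
Therefore the shaft input power required = 2770 W.


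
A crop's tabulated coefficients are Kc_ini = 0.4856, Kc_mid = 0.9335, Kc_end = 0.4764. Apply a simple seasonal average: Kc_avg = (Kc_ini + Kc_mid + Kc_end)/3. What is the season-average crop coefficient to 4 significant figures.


Kc_avg = (0.4856 + 0.9335 + 0.4764)/3 = 0.6318
Therefore the season-average crop coefficient = 0.6318.


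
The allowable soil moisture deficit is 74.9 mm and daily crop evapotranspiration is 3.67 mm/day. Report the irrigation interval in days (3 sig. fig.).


Approach: apply the irrigation interval relation, interval = SMD / ETc.
interval = 74.9 / 3.67 = 20.4 days
Therefore the irrigation interval = 20.4 days.


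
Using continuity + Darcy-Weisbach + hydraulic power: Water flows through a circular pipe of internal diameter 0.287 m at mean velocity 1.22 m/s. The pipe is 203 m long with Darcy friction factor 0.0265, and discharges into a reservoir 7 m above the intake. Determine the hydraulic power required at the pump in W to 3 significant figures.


Approach: apply continuity + Darcy-Weisbach + hydraulic power, Q = A*v; hf = f*(L/D)*(v^2/(2g)); H = static + hf; P = rho*g*Q*H.
Step 1 — flow rate (continuity, Q = A*v):
  A = pi*(0.287/2)^2 = 0.064692 m^2
  Q = 0.064692 * 1.22 = 0.078925 m^3/s
Step 2 — friction head loss (Darcy-Weisbach):
  hf = 0.0265 * (203/0.287) * (1.22^2 / (2*9.81))
  hf = 1.4219 m
Step 3 — total head: H = 7 + 1.4219 = 8.4219 m
Step 4 — hydraulic power (P = rho*g*Q*H):
  P = 1000 * 9.81 * 0.078925 * 8.4219 = 6520 W
Therefore the hydraulic power required at the pump = 6520 W.


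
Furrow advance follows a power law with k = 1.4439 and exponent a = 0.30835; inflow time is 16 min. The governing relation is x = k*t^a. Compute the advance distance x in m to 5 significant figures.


x = 1.4439 * 16^0.30835 = 3.3949 m
Therefore the advance distance x = 3.3949 m.


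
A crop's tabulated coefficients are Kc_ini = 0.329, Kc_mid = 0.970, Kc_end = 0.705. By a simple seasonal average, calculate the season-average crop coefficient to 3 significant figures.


Approach: apply a simple seasonal average, Kc_avg = (Kc_ini + Kc_mid + Kc_end)/3.
Kc_avg = (0.329 + 0.970 + 0.705)/3 = 0.668
Therefore the season-average crop coefficient = 0.668.


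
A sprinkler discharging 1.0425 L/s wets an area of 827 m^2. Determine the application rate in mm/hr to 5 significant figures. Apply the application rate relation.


Approach: apply the application rate relation, rate = (Q/A)*3600.
rate = (1.0425 / 827) * 3600 = 4.5381 mm/hr
Therefore the application rate = 4.5381 mm/hr.


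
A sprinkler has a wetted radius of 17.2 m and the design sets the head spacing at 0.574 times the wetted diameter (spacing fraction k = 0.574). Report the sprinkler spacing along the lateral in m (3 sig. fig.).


Approach: apply the sprinkler spacing rule (spacing as a fraction of wetted diameter), S = k*(2*R).
S = 0.574 * (2 * 17.2) = 19.7 m
Therefore the sprinkler spacing along the lateral = 19.7 m.


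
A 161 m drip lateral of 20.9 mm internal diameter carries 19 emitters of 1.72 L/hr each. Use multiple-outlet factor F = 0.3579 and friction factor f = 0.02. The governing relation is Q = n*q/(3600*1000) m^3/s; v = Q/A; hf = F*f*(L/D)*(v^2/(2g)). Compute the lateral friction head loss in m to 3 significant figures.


Q = 19*1.72/(3600*1000) = 9.0778e-06 m^3/s
A = pi*(20.9e-3/2)^2 = 3.4307e-04 m^2, so v = Q/A = 0.026460 m/s
hf = 0.3579*0.02*(161/0.0209)*(0.026460^2/(2*9.81)) = 0.00197 m
Therefore the lateral friction head loss = 0.00197 m.


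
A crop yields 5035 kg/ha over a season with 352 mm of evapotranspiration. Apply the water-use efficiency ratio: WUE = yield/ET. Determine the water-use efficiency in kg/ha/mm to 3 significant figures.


WUE = 5035 / 352 = 14.3 kg/ha/mm
Therefore the water-use efficiency = 14.3 kg/ha/mm.


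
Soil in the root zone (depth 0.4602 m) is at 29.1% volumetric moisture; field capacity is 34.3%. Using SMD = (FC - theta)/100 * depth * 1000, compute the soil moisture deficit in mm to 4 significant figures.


SMD = (34.3 - 29.1)/100 * 0.4602 * 1000 = 23.93 mm
Therefore the soil moisture deficit = 23.93 mm.


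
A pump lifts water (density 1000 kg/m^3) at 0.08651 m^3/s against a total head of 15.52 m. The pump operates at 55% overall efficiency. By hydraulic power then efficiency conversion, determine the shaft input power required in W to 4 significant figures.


Approach: apply hydraulic power then efficiency conversion, P = rho*g*Q*H; P_in = P/eta.
Step 1 — hydraulic power (P = rho*g*Q*H):
  P = 1000 * 9.81 * 0.08651 * 15.52 = 13171.3 W
Step 2 — input power: P_in = P/eta = 13171.3 / 0.55 = 23950 W
Therefore the shaft input power required = 23950 W.


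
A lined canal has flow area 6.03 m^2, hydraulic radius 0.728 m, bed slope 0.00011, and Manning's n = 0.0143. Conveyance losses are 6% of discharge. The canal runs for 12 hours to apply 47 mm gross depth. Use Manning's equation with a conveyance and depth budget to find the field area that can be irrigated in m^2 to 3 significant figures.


Approach: apply Manning's equation with a conveyance and depth budget, Q = (1/n)*A*R^(2/3)*S^(1/2); Q_field = Q*(1-loss); Area = Q_field*t/(d/1000).
Step 1 — canal discharge (Manning's equation):
  Q = (1/0.0143) * 6.03 * 0.728^(2/3) * 0.00011^(1/2) = 3.5790 m^3/s
Step 2 — delivered flow: Q_field = 3.5790*(1 - 6/100) = 3.3643 m^3/s
Step 3 — volume delivered: V = 3.3643 * 12*3600 = 145340 m^3
Step 4 — area served: A = V / (depth/1000) = 145340 / 0.047 = 3090000 m^2
Therefore the field area that can be irrigated = 3090000 m^2.


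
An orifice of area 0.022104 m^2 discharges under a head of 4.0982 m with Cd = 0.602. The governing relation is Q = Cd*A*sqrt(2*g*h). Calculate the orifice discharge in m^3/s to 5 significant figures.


Q = 0.602 * 0.022104 * sqrt(2*9.81*4.0982) = 0.11932 m^3/s
Therefore the orifice discharge = 0.11932 m^3/s.


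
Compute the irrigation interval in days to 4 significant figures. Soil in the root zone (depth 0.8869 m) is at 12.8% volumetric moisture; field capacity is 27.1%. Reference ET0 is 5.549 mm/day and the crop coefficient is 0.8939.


Approach: apply soil-water budget scheduling, SMD = (FC-theta)/100*depth*1000; ETc = ET0*Kc; interval = SMD/ETc.
Step 1 — soil moisture deficit:
  SMD = (27.1 - 12.8)/100 * 0.8869 * 1000 = 126.827 mm
Step 2 — daily crop ET (ETc = ET0*Kc):
  ETc = 5.549 * 0.8939 = 4.96025 mm/day
Step 3 — irrigation interval (SMD/ETc):
  interval = 126.827 / 4.96025 = 25.57 days
Therefore the irrigation interval = 25.57 days.


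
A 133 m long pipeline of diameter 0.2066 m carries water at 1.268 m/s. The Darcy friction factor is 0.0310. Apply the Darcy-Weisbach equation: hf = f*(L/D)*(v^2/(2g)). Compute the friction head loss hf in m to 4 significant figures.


hf = 0.0310 * (133/0.2066) * (1.268^2 / (2*9.81))
hf = 1.635 m
Therefore the friction head loss hf = 1.635 m.


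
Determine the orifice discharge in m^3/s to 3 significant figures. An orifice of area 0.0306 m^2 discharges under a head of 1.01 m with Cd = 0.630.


Approach: apply the orifice equation, Q = Cd*A*sqrt(2*g*h).
Q = 0.630 * 0.0306 * sqrt(2*9.81*1.01) = 0.0858 m^3/s
Therefore the orifice discharge = 0.0858 m^3/s.


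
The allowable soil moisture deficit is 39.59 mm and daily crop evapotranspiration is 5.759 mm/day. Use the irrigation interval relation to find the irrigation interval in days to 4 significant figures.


Approach: apply the irrigation interval relation, interval = SMD / ETc.
interval = 39.59 / 5.759 = 6.874 days
Therefore the irrigation interval = 6.874 days.


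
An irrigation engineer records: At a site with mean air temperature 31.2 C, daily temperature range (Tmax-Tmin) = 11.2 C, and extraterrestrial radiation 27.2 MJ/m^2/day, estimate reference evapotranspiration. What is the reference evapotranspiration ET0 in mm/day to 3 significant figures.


Approach: apply the Hargreaves-Samani method, ET0 = 0.0023*(Tmean+17.8)*sqrt(Tmax-Tmin)*0.408*Ra.
ET0 = 0.0023*(31.2+17.8)*sqrt(11.2)*0.408*27.2 = 4.19 mm/day
Therefore the reference evapotranspiration ET0 = 4.19 mm/day.


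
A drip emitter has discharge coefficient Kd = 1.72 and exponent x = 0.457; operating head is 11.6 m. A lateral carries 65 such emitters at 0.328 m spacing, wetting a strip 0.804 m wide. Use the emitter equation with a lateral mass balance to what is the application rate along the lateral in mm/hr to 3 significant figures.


Approach: apply the emitter equation with a lateral mass balance, q = Kd*h^x; Q = n*q; rate = Q/(n*spacing*width).
Step 1 — single emitter flow (q = Kd*h^x):
  q = 1.72 * 11.6^0.457 = 5.2721 L/hr
Step 2 — total lateral flow: Q = 65 * 5.2721 = 342.69 L/hr
Step 3 — wetted area: A = 65 * 0.328 * 0.804 = 17.141 m^2
Step 4 — application rate: Q/A = 342.69/17.141 = 20.0 mm/hr
Therefore the application rate along the lateral = 20.0 mm/hr.


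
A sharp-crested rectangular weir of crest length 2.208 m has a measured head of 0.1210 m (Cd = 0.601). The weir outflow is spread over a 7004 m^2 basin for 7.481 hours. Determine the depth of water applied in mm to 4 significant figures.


Approach: apply the rectangular weir equation with a volume-to-depth conversion, Q = (2/3)*Cd*L*sqrt(2g)*H^1.5; d = Q*t/A * 1000.
Step 1 — weir discharge:
  Q = (2/3)*0.601*2.208*sqrt(2*9.81)*0.1210^1.5 = 0.164934 m^3/s
Step 2 — volume: V = 0.164934 * 7.481*3600 = 4441.93 m^3
Step 3 — depth: d = V/A * 1000 = 4441.93/7004 * 1000 = 634.2 mm
Therefore the depth of water applied = 634.2 mm.


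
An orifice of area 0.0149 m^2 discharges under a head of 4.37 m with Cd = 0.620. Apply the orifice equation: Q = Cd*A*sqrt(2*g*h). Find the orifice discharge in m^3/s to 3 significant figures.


Q = 0.620 * 0.0149 * sqrt(2*9.81*4.37) = 0.0855 m^3/s
Therefore the orifice discharge = 0.0855 m^3/s.


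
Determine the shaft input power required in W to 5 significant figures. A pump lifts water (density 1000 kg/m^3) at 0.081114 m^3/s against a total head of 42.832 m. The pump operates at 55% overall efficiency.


Approach: apply hydraulic power then efficiency conversion, P = rho*g*Q*H; P_in = P/eta.
Step 1 — hydraulic power (P = rho*g*Q*H):
  P = 1000 * 9.81 * 0.081114 * 42.832 = 34082.64 W
Step 2 — input power: P_in = P/eta = 34082.64 / 0.55 = 61968 W
Therefore the shaft input power required = 61968 W.


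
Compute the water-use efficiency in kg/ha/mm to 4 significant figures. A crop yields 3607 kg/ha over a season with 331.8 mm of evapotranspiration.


Approach: apply the water-use efficiency ratio, WUE = yield/ET.
WUE = 3607 / 331.8 = 10.87 kg/ha/mm
Therefore the water-use efficiency = 10.87 kg/ha/mm.


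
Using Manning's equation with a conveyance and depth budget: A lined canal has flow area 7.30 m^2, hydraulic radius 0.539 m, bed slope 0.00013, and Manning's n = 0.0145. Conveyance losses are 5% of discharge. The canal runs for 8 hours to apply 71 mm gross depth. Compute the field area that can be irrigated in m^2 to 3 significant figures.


Approach: apply Manning's equation with a conveyance and depth budget, Q = (1/n)*A*R^(2/3)*S^(1/2); Q_field = Q*(1-loss); Area = Q_field*t/(d/1000).
Step 1 — canal discharge (Manning's equation):
  Q = (1/0.0145) * 7.30 * 0.539^(2/3) * 0.00013^(1/2) = 3.8018 m^3/s
Step 2 — delivered flow: Q_field = 3.8018*(1 - 5/100) = 3.6117 m^3/s
Step 3 — volume delivered: V = 3.6117 * 8*3600 = 104020 m^3
Step 4 — area served: A = V / (depth/1000) = 104020 / 0.071 = 1470000 m^2
Therefore the field area that can be irrigated = 1470000 m^2.


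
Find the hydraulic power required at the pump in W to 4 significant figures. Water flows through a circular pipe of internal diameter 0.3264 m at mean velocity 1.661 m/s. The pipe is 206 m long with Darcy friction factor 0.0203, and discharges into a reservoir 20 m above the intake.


Approach: apply continuity + Darcy-Weisbach + hydraulic power, Q = A*v; hf = f*(L/D)*(v^2/(2g)); H = static + hf; P = rho*g*Q*H.
Step 1 — flow rate (continuity, Q = A*v):
  A = pi*(0.3264/2)^2 = 0.0836739 m^2
  Q = 0.0836739 * 1.661 = 0.138982 m^3/s
Step 2 — friction head loss (Darcy-Weisbach):
  hf = 0.0203 * (206/0.3264) * (1.661^2 / (2*9.81))
  hf = 1.80158 m
Step 3 — total head: H = 20 + 1.80158 = 21.8016 m
Step 4 — hydraulic power (P = rho*g*Q*H):
  P = 1000 * 9.81 * 0.138982 * 21.8016 = 29720 W
Therefore the hydraulic power required at the pump = 29720 W.


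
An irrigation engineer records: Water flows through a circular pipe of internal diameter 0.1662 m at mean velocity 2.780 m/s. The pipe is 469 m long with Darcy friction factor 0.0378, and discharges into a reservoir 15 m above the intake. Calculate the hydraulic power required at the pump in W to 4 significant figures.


Approach: apply continuity + Darcy-Weisbach + hydraulic power, Q = A*v; hf = f*(L/D)*(v^2/(2g)); H = static + hf; P = rho*g*Q*H.
Step 1 — flow rate (continuity, Q = A*v):
  A = pi*(0.1662/2)^2 = 0.0216946 m^2
  Q = 0.0216946 * 2.780 = 0.0603110 m^3/s
Step 2 — friction head loss (Darcy-Weisbach):
  hf = 0.0378 * (469/0.1662) * (2.780^2 / (2*9.81))
  hf = 42.0169 m
Step 3 — total head: H = 15 + 42.0169 = 57.0169 m
Step 4 — hydraulic power (P = rho*g*Q*H):
  P = 1000 * 9.81 * 0.0603110 * 57.0169 = 33730 W
Therefore the hydraulic power required at the pump = 33730 W.


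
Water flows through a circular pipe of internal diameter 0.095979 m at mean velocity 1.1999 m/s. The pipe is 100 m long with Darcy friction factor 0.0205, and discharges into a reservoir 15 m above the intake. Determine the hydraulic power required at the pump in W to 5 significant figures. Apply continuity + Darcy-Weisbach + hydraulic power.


Approach: apply continuity + Darcy-Weisbach + hydraulic power, Q = A*v; hf = f*(L/D)*(v^2/(2g)); H = static + hf; P = rho*g*Q*H.
Step 1 — flow rate (continuity, Q = A*v):
  A = pi*(0.095979/2)^2 = 0.007235063 m^2
  Q = 0.007235063 * 1.1999 = 0.008681352 m^3/s
Step 2 — friction head loss (Darcy-Weisbach):
  hf = 0.0205 * (100/0.095979) * (1.1999^2 / (2*9.81))
  hf = 1.567360 m
Step 3 — total head: H = 15 + 1.567360 = 16.56736 m
Step 4 — hydraulic power (P = rho*g*Q*H):
  P = 1000 * 9.81 * 0.008681352 * 16.56736 = 1410.9 W
Therefore the hydraulic power required at the pump = 1410.9 W.


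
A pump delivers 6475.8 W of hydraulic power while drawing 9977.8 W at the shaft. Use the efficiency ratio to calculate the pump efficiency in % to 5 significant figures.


Approach: apply the efficiency ratio, eta = (P_out/P_in)*100.
eta = (6475.8 / 9977.8) * 100 = 64.902 %
Therefore the pump efficiency = 64.902 %.


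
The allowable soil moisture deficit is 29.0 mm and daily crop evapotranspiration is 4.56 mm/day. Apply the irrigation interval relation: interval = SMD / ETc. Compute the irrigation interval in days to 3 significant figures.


interval = 29.0 / 4.56 = 6.36 days
Therefore the irrigation interval = 6.36 days.


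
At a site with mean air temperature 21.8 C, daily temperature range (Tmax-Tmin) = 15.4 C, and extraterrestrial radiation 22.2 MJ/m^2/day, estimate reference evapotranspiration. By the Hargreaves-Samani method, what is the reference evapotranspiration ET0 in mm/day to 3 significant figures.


Approach: apply the Hargreaves-Samani method, ET0 = 0.0023*(Tmean+17.8)*sqrt(Tmax-Tmin)*0.408*Ra.
ET0 = 0.0023*(21.8+17.8)*sqrt(15.4)*0.408*22.2 = 3.24 mm/day
Therefore the reference evapotranspiration ET0 = 3.24 mm/day.


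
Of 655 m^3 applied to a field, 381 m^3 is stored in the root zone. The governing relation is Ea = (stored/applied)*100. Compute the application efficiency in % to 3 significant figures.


Ea = (381/655)*100 = 58.2 %
Therefore the application efficiency = 58.2 %.


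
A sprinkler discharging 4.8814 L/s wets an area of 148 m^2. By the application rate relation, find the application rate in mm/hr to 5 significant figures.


Approach: apply the application rate relation, rate = (Q/A)*3600.
rate = (4.8814 / 148) * 3600 = 118.74 mm/hr
Therefore the application rate = 118.74 mm/hr.


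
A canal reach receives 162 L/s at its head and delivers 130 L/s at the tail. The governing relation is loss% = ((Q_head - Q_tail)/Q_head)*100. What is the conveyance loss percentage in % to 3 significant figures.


loss = ((162 - 130)/162)*100 = 19.8 %
Therefore the conveyance loss percentage = 19.8 %.


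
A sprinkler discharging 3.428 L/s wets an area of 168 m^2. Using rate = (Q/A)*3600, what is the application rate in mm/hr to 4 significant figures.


rate = (3.428 / 168) * 3600 = 73.46 mm/hr
Therefore the application rate = 73.46 mm/hr.


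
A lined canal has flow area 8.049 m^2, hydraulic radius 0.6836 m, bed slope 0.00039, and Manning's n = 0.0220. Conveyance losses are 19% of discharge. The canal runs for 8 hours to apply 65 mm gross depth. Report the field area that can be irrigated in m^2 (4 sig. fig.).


Approach: apply Manning's equation with a conveyance and depth budget, Q = (1/n)*A*R^(2/3)*S^(1/2); Q_field = Q*(1-loss); Area = Q_field*t/(d/1000).
Step 1 — canal discharge (Manning's equation):
  Q = (1/0.0220) * 8.049 * 0.6836^(2/3) * 0.00039^(1/2) = 5.60686 m^3/s
Step 2 — delivered flow: Q_field = 5.60686*(1 - 19/100) = 4.54156 m^3/s
Step 3 — volume delivered: V = 4.54156 * 8*3600 = 130797 m^3
Step 4 — area served: A = V / (depth/1000) = 130797 / 0.065 = 2012000 m^2
Therefore the field area that can be irrigated = 2012000 m^2.


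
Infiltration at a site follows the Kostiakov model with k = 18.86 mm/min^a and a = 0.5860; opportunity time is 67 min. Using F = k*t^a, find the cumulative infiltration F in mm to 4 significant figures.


F = 18.86 * 67^0.5860 = 221.6 mm
Therefore the cumulative infiltration F = 221.6 mm.


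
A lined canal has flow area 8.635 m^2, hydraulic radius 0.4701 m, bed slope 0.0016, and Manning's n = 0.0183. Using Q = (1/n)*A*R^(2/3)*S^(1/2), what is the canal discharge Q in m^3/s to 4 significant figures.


Q = (1/0.0183) * 8.635 * 0.4701^(2/3) * 0.0016^(1/2) = 11.41 m^3/s
Therefore the canal discharge Q = 11.41 m^3/s.


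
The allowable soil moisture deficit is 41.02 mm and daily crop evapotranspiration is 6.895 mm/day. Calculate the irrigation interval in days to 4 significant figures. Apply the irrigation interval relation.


Approach: apply the irrigation interval relation, interval = SMD / ETc.
interval = 41.02 / 6.895 = 5.949 days
Therefore the irrigation interval = 5.949 days.


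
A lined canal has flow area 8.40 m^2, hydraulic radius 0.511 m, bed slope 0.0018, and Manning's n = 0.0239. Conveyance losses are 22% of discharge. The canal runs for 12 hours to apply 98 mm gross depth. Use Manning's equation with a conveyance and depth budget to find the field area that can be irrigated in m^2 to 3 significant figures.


Approach: apply Manning's equation with a conveyance and depth budget, Q = (1/n)*A*R^(2/3)*S^(1/2); Q_field = Q*(1-loss); Area = Q_field*t/(d/1000).
Step 1 — canal discharge (Manning's equation):
  Q = (1/0.0239) * 8.40 * 0.511^(2/3) * 0.0018^(1/2) = 9.5308 m^3/s
Step 2 — delivered flow: Q_field = 9.5308*(1 - 22/100) = 7.4341 m^3/s
Step 3 — volume delivered: V = 7.4341 * 12*3600 = 321150 m^3
Step 4 — area served: A = V / (depth/1000) = 321150 / 0.098 = 3280000 m^2
Therefore the field area that can be irrigated = 3280000 m^2.


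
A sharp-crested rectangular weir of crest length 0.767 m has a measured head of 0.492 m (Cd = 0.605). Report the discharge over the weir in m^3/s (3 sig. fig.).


Approach: apply the rectangular weir equation, Q = (2/3)*Cd*L*sqrt(2g)*H^1.5.
Q = (2/3)*0.605*0.767*sqrt(2*9.81)*0.492^1.5 = 0.473 m^3/s
Therefore the discharge over the weir = 0.473 m^3/s.


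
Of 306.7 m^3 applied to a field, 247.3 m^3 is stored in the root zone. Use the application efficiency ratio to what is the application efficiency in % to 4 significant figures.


Approach: apply the application efficiency ratio, Ea = (stored/applied)*100.
Ea = (247.3/306.7)*100 = 80.63 %
Therefore the application efficiency = 80.63 %.


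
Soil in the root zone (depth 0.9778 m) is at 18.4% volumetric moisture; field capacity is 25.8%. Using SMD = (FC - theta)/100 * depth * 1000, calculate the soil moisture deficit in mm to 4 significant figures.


SMD = (25.8 - 18.4)/100 * 0.9778 * 1000 = 72.36 mm
Therefore the soil moisture deficit = 72.36 mm.


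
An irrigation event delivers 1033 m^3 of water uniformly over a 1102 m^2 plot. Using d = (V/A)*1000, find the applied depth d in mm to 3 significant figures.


d = (1033 / 1102) * 1000 = 937 mm
Therefore the applied depth d = 937 mm.


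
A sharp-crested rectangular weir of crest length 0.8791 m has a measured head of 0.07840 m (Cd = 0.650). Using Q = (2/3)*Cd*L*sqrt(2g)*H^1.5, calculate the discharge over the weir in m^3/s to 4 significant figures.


Q = (2/3)*0.650*0.8791*sqrt(2*9.81)*0.07840^1.5 = 0.03704 m^3/s
Therefore the discharge over the weir = 0.03704 m^3/s.


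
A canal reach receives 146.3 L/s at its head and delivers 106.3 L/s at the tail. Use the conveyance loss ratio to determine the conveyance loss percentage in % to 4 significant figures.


Approach: apply the conveyance loss ratio, loss% = ((Q_head - Q_tail)/Q_head)*100.
loss = ((146.3 - 106.3)/146.3)*100 = 27.34 %
Therefore the conveyance loss percentage = 27.34 %.


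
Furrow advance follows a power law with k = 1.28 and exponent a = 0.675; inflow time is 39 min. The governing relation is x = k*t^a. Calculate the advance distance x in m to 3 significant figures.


x = 1.28 * 39^0.675 = 15.2 m
Therefore the advance distance x = 15.2 m.


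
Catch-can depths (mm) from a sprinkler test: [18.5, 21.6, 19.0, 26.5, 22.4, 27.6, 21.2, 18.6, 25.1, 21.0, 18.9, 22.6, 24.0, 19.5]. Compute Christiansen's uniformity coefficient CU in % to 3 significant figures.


Approach: apply Christiansen's uniformity coefficient, CU = (1 - mean_abs_deviation/mean)*100.
mean = 21.893 mm
mean |d_i - mean| = 2.4061 mm
CU = (1 - 2.4061/21.893)*100 = 89.0 %
Therefore Christiansen's uniformity coefficient CU = 89.0 %.


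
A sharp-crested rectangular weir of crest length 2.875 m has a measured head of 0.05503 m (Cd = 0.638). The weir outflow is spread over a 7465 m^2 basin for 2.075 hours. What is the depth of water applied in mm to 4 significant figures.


Approach: apply the rectangular weir equation with a volume-to-depth conversion, Q = (2/3)*Cd*L*sqrt(2g)*H^1.5; d = Q*t/A * 1000.
Step 1 — weir discharge:
  Q = (2/3)*0.638*2.875*sqrt(2*9.81)*0.05503^1.5 = 0.0699224 m^3/s
Step 2 — volume: V = 0.0699224 * 2.075*3600 = 522.320 m^3
Step 3 — depth: d = V/A * 1000 = 522.320/7465 * 1000 = 69.97 mm
Therefore the depth of water applied = 69.97 mm.


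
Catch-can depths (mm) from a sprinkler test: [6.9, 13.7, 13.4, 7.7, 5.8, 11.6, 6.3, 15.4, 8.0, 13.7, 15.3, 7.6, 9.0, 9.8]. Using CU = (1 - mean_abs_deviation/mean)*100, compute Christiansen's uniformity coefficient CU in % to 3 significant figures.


mean = 10.300 mm
mean |d_i - mean| = 3.0429 mm
CU = (1 - 3.0429/10.300)*100 = 70.5 %
Therefore Christiansen's uniformity coefficient CU = 70.5 %.


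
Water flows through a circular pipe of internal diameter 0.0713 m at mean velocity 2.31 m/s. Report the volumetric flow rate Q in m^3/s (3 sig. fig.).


Approach: apply the continuity equation for pipe flow, Q = A * v with A = pi*(D/2)^2.
A = pi*(0.0713/2)^2 = 0.0039927 m^2
Q = 0.0039927 * 2.31 = 0.00922 m^3/s
Therefore the volumetric flow rate Q = 0.00922 m^3/s.


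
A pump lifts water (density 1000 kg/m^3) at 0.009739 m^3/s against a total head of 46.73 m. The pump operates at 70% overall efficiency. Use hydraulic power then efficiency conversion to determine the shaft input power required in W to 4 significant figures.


Approach: apply hydraulic power then efficiency conversion, P = rho*g*Q*H; P_in = P/eta.
Step 1 — hydraulic power (P = rho*g*Q*H):
  P = 1000 * 9.81 * 0.009739 * 46.73 = 4464.57 W
Step 2 — input power: P_in = P/eta = 4464.57 / 0.7 = 6378 W
Therefore the shaft input power required = 6378 W.


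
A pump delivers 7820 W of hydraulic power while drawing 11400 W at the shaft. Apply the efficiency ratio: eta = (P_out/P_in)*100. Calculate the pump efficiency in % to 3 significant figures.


eta = (7820 / 11400) * 100 = 68.6 %
Therefore the pump efficiency = 68.6 %.


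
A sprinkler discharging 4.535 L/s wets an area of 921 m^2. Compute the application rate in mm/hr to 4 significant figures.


Approach: apply the application rate relation, rate = (Q/A)*3600.
rate = (4.535 / 921) * 3600 = 17.73 mm/hr
Therefore the application rate = 17.73 mm/hr.


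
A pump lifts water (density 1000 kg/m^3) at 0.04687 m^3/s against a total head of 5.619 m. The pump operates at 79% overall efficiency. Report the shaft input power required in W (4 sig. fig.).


Approach: apply hydraulic power then efficiency conversion, P = rho*g*Q*H; P_in = P/eta.
Step 1 — hydraulic power (P = rho*g*Q*H):
  P = 1000 * 9.81 * 0.04687 * 5.619 = 2583.59 W
Step 2 — input power: P_in = P/eta = 2583.59 / 0.79 = 3270 W
Therefore the shaft input power required = 3270 W.


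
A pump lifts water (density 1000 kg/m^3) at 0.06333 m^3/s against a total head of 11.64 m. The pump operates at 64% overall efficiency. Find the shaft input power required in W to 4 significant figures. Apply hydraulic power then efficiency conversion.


Approach: apply hydraulic power then efficiency conversion, P = rho*g*Q*H; P_in = P/eta.
Step 1 — hydraulic power (P = rho*g*Q*H):
  P = 1000 * 9.81 * 0.06333 * 11.64 = 7231.55 W
Step 2 — input power: P_in = P/eta = 7231.55 / 0.64 = 11300 W
Therefore the shaft input power required = 11300 W.


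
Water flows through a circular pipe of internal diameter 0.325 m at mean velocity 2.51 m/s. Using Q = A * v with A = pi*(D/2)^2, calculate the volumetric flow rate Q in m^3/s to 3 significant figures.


A = pi*(0.325/2)^2 = 0.082958 m^2
Q = 0.082958 * 2.51 = 0.208 m^3/s
Therefore the volumetric flow rate Q = 0.208 m^3/s.


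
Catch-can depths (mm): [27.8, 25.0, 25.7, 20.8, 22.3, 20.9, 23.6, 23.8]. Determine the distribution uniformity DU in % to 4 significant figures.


Approach: apply the low-quarter distribution uniformity, DU = (mean of lowest quarter of readings / overall mean)*100.
sorted lowest 2 of 8: [20.8, 20.9] -> mean = 20.8500 mm
overall mean = 23.7375 mm
DU = (20.8500/23.7375)*100 = 87.84 %
Therefore the distribution uniformity DU = 87.84 %.


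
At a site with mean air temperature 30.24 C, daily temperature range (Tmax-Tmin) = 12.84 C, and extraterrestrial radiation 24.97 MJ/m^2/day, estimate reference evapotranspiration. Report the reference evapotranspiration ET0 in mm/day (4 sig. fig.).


Approach: apply the Hargreaves-Samani method, ET0 = 0.0023*(Tmean+17.8)*sqrt(Tmax-Tmin)*0.408*Ra.
ET0 = 0.0023*(30.24+17.8)*sqrt(12.84)*0.408*24.97 = 4.034 mm/day
Therefore the reference evapotranspiration ET0 = 4.034 mm/day.


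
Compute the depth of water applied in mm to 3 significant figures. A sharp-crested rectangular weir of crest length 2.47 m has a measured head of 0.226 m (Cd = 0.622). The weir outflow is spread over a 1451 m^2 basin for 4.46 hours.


Approach: apply the rectangular weir equation with a volume-to-depth conversion, Q = (2/3)*Cd*L*sqrt(2g)*H^1.5; d = Q*t/A * 1000.
Step 1 — weir discharge:
  Q = (2/3)*0.622*2.47*sqrt(2*9.81)*0.226^1.5 = 0.48743 m^3/s
Step 2 — volume: V = 0.48743 * 4.46*3600 = 7826.1 m^3
Step 3 — depth: d = V/A * 1000 = 7826.1/1451 * 1000 = 5390 mm
Therefore the depth of water applied = 5390 mm.


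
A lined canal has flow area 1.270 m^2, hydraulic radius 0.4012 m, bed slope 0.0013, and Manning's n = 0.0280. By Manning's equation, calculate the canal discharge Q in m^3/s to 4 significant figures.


Approach: apply Manning's equation, Q = (1/n)*A*R^(2/3)*S^(1/2).
Q = (1/0.0280) * 1.270 * 0.4012^(2/3) * 0.0013^(1/2) = 0.8896 m^3/s
Therefore the canal discharge Q = 0.8896 m^3/s.


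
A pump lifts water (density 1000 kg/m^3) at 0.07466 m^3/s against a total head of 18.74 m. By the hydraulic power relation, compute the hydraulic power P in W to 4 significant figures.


Approach: apply the hydraulic power relation, P = rho*g*Q*H.
P = 1000 * 9.81 * 0.07466 * 18.74 = 13730 W
Therefore the hydraulic power P = 13730 W.


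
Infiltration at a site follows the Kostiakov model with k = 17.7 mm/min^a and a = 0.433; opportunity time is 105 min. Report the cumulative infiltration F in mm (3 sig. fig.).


Approach: apply the Kostiakov infiltration equation, F = k*t^a.
F = 17.7 * 105^0.433 = 133 mm
Therefore the cumulative infiltration F = 133 mm.


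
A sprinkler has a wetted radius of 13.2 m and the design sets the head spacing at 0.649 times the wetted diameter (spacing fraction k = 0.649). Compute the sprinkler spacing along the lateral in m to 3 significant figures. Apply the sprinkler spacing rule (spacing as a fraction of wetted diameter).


Approach: apply the sprinkler spacing rule (spacing as a fraction of wetted diameter), S = k*(2*R).
S = 0.649 * (2 * 13.2) = 17.1 m
Therefore the sprinkler spacing along the lateral = 17.1 m.


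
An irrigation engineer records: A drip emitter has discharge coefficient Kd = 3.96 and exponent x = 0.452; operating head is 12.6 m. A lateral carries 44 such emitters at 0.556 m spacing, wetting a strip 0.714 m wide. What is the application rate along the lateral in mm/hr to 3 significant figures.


Approach: apply the emitter equation with a lateral mass balance, q = Kd*h^x; Q = n*q; rate = Q/(n*spacing*width).
Step 1 — single emitter flow (q = Kd*h^x):
  q = 3.96 * 12.6^0.452 = 12.447 L/hr
Step 2 — total lateral flow: Q = 44 * 12.447 = 547.67 L/hr
Step 3 — wetted area: A = 44 * 0.556 * 0.714 = 17.467 m^2
Step 4 — application rate: Q/A = 547.67/17.467 = 31.4 mm/hr
Therefore the application rate along the lateral = 31.4 mm/hr.


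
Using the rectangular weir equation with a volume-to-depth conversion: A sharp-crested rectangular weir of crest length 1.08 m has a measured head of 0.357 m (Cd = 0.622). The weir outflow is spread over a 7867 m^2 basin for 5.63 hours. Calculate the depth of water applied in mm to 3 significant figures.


Approach: apply the rectangular weir equation with a volume-to-depth conversion, Q = (2/3)*Cd*L*sqrt(2g)*H^1.5; d = Q*t/A * 1000.
Step 1 — weir discharge:
  Q = (2/3)*0.622*1.08*sqrt(2*9.81)*0.357^1.5 = 0.42313 m^3/s
Step 2 — volume: V = 0.42313 * 5.63*3600 = 8576.0 m^3
Step 3 — depth: d = V/A * 1000 = 8576.0/7867 * 1000 = 1090 mm
Therefore the depth of water applied = 1090 mm.


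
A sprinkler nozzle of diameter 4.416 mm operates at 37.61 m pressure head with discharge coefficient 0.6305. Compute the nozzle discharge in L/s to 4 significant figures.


Approach: apply the orifice equation, Q = Cd*A*sqrt(2*g*h), A = pi*(d/2)^2.
A = pi*(4.416e-3/2)^2 = 1.53161e-05 m^2
Q = 0.6305 * 1.53161e-05 * sqrt(2*9.81*37.61) * 1000 = 0.2623 L/s
Therefore the nozzle discharge = 0.2623 L/s.


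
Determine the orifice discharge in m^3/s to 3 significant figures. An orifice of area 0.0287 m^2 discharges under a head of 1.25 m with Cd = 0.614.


Approach: apply the orifice equation, Q = Cd*A*sqrt(2*g*h).
Q = 0.614 * 0.0287 * sqrt(2*9.81*1.25) = 0.0873 m^3/s
Therefore the orifice discharge = 0.0873 m^3/s.


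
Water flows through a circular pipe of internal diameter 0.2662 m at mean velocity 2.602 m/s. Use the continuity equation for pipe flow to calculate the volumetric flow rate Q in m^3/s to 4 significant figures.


Approach: apply the continuity equation for pipe flow, Q = A * v with A = pi*(D/2)^2.
A = pi*(0.2662/2)^2 = 0.0556552 m^2
Q = 0.0556552 * 2.602 = 0.1448 m^3/s
Therefore the volumetric flow rate Q = 0.1448 m^3/s.


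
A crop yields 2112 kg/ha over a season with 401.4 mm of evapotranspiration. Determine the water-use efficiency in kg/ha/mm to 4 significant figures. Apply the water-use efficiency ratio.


Approach: apply the water-use efficiency ratio, WUE = yield/ET.
WUE = 2112 / 401.4 = 5.262 kg/ha/mm
Therefore the water-use efficiency = 5.262 kg/ha/mm.


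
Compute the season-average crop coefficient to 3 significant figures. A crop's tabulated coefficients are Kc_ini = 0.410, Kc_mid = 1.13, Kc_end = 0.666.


Approach: apply a simple seasonal average, Kc_avg = (Kc_ini + Kc_mid + Kc_end)/3.
Kc_avg = (0.410 + 1.13 + 0.666)/3 = 0.735
Therefore the season-average crop coefficient = 0.735.


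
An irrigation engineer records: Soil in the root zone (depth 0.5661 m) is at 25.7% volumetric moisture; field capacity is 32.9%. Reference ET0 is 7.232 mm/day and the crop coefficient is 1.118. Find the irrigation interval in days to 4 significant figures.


Approach: apply soil-water budget scheduling, SMD = (FC-theta)/100*depth*1000; ETc = ET0*Kc; interval = SMD/ETc.
Step 1 — soil moisture deficit:
  SMD = (32.9 - 25.7)/100 * 0.5661 * 1000 = 40.7592 mm
Step 2 — daily crop ET (ETc = ET0*Kc):
  ETc = 7.232 * 1.118 = 8.08538 mm/day
Step 3 — irrigation interval (SMD/ETc):
  interval = 40.7592 / 8.08538 = 5.041 days
Therefore the irrigation interval = 5.041 days.


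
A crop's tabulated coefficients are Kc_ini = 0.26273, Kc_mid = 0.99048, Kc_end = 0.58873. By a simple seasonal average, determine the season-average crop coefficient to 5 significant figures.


Approach: apply a simple seasonal average, Kc_avg = (Kc_ini + Kc_mid + Kc_end)/3.
Kc_avg = (0.26273 + 0.99048 + 0.58873)/3 = 0.61398
Therefore the season-average crop coefficient = 0.61398.


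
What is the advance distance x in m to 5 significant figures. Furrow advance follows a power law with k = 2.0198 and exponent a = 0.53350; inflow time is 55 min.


Approach: apply the power-law advance function, x = k*t^a.
x = 2.0198 * 55^0.53350 = 17.131 m
Therefore the advance distance x = 17.131 m.


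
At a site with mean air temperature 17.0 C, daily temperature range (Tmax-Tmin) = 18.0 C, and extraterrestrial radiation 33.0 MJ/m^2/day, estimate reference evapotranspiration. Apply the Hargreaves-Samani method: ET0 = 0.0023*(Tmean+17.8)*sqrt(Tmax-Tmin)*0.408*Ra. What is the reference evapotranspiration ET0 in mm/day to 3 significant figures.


ET0 = 0.0023*(17.0+17.8)*sqrt(18.0)*0.408*33.0 = 4.57 mm/day
Therefore the reference evapotranspiration ET0 = 4.57 mm/day.


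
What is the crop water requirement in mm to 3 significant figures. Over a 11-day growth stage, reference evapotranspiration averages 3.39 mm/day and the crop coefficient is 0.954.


Approach: apply the crop water requirement relation, CWR = ET0 * Kc * days.
CWR = 3.39 * 0.954 * 11 = 35.6 mm
Therefore the crop water requirement = 35.6 mm.


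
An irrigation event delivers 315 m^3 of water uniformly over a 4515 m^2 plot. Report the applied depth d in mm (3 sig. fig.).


Approach: apply depth from volume over area, d = (V/A)*1000.
d = (315 / 4515) * 1000 = 69.8 mm
Therefore the applied depth d = 69.8 mm.


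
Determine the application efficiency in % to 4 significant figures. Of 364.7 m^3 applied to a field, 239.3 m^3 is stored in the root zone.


Approach: apply the application efficiency ratio, Ea = (stored/applied)*100.
Ea = (239.3/364.7)*100 = 65.62 %
Therefore the application efficiency = 65.62 %.


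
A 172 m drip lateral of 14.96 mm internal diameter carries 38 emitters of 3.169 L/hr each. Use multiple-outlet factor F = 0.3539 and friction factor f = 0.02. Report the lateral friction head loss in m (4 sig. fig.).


Approach: apply Darcy-Weisbach with the multiple-outlet F-factor, Q = n*q/(3600*1000) m^3/s; v = Q/A; hf = F*f*(L/D)*(v^2/(2g)).
Q = 38*3.169/(3600*1000) = 3.34506e-05 m^3/s
A = pi*(14.96e-3/2)^2 = 1.75773e-04 m^2, so v = Q/A = 0.190305 m/s
hf = 0.3539*0.02*(172/0.01496)*(0.190305^2/(2*9.81)) = 0.1502 m
Therefore the lateral friction head loss = 0.1502 m.


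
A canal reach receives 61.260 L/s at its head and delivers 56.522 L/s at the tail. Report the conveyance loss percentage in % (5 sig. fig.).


Approach: apply the conveyance loss ratio, loss% = ((Q_head - Q_tail)/Q_head)*100.
loss = ((61.260 - 56.522)/61.260)*100 = 7.7342 %
Therefore the conveyance loss percentage = 7.7342 %.


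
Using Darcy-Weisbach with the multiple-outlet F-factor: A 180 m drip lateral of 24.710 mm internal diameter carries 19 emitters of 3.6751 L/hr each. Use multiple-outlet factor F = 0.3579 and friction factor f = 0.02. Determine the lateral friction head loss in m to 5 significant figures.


Approach: apply Darcy-Weisbach with the multiple-outlet F-factor, Q = n*q/(3600*1000) m^3/s; v = Q/A; hf = F*f*(L/D)*(v^2/(2g)).
Q = 19*3.6751/(3600*1000) = 1.939636e-05 m^3/s
A = pi*(24.710e-3/2)^2 = 4.795516e-04 m^2, so v = Q/A = 0.04044687 m/s
hf = 0.3579*0.02*(180/0.024710)*(0.04044687^2/(2*9.81)) = 0.0043477 m
Therefore the lateral friction head loss = 0.0043477 m.


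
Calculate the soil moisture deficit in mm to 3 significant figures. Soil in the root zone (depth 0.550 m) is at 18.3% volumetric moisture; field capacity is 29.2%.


Approach: apply the soil moisture deficit relation, SMD = (FC - theta)/100 * depth * 1000.
SMD = (29.2 - 18.3)/100 * 0.550 * 1000 = 59.9 mm
Therefore the soil moisture deficit = 59.9 mm.


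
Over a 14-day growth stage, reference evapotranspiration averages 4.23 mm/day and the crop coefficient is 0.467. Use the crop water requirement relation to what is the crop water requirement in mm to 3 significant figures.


Approach: apply the crop water requirement relation, CWR = ET0 * Kc * days.
CWR = 4.23 * 0.467 * 14 = 27.7 mm
Therefore the crop water requirement = 27.7 mm.


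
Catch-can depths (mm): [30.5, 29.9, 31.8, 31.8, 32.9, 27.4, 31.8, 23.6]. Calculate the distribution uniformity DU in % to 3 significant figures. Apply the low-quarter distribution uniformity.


Approach: apply the low-quarter distribution uniformity, DU = (mean of lowest quarter of readings / overall mean)*100.
sorted lowest 2 of 8: [23.6, 27.4] -> mean = 25.500 mm
overall mean = 29.962 mm
DU = (25.500/29.962)*100 = 85.1 %
Therefore the distribution uniformity DU = 85.1 %.


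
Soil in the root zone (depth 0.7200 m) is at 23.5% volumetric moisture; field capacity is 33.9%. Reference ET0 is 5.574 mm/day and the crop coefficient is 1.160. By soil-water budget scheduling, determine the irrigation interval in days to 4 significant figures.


Approach: apply soil-water budget scheduling, SMD = (FC-theta)/100*depth*1000; ETc = ET0*Kc; interval = SMD/ETc.
Step 1 — soil moisture deficit:
  SMD = (33.9 - 23.5)/100 * 0.7200 * 1000 = 74.8800 mm
Step 2 — daily crop ET (ETc = ET0*Kc):
  ETc = 5.574 * 1.160 = 6.46584 mm/day
Step 3 — irrigation interval (SMD/ETc):
  interval = 74.8800 / 6.46584 = 11.58 days
Therefore the irrigation interval = 11.58 days.


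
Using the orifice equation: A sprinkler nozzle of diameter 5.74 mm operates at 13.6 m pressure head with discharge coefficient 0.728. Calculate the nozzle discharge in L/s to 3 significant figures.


Approach: apply the orifice equation, Q = Cd*A*sqrt(2*g*h), A = pi*(d/2)^2.
A = pi*(5.74e-3/2)^2 = 2.5877e-05 m^2
Q = 0.728 * 2.5877e-05 * sqrt(2*9.81*13.6) * 1000 = 0.308 L/s
Therefore the nozzle discharge = 0.308 L/s.


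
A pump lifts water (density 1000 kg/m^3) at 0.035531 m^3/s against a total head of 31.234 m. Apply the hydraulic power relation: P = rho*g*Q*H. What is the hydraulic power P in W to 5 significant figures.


P = 1000 * 9.81 * 0.035531 * 31.234 = 10887 W
Therefore the hydraulic power P = 10887 W.


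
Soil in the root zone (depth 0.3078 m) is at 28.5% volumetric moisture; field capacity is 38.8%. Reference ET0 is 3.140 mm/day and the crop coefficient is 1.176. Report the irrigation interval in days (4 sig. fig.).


Approach: apply soil-water budget scheduling, SMD = (FC-theta)/100*depth*1000; ETc = ET0*Kc; interval = SMD/ETc.
Step 1 — soil moisture deficit:
  SMD = (38.8 - 28.5)/100 * 0.3078 * 1000 = 31.7034 mm
Step 2 — daily crop ET (ETc = ET0*Kc):
  ETc = 3.140 * 1.176 = 3.69264 mm/day
Step 3 — irrigation interval (SMD/ETc):
  interval = 31.7034 / 3.69264 = 8.586 days
Therefore the irrigation interval = 8.586 days.
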